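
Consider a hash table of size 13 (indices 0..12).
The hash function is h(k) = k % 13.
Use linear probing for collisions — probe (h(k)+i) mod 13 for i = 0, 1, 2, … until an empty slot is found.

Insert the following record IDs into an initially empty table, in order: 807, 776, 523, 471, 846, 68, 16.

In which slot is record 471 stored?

807 hashes to 1; slot 1 is free → place at 1.
776 hashes to 9; slot 9 is free → place at 9.
523 hashes to 3; slot 3 is free → place at 3.
471 hashes to 3; 3 taken → place at 4.
846 hashes to 1; 1 taken → place at 2.
68 hashes to 3; 3,4 taken → place at 5.
16 hashes to 3; 3,4,5 taken → place at 6.
Table: [_, 807, 846, 523, 471, 68, 16, _, _, 776, _, _, _]

4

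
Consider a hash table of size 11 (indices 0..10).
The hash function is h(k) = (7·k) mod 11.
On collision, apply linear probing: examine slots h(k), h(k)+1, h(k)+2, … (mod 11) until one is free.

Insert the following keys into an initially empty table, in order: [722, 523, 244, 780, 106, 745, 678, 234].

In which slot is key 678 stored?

7

722: h=5 => slot 5
523: h=9 => slot 9
244: h=3 => slot 3
780: h=4 => slot 4
106: h=5, probe 5,6 => slot 6
745: h=1 => slot 1
678: h=5, probe 5,6,7 => slot 7
234: h=10 => slot 10
Table: [—, 745, —, 244, 780, 722, 106, 678, —, 523, 234]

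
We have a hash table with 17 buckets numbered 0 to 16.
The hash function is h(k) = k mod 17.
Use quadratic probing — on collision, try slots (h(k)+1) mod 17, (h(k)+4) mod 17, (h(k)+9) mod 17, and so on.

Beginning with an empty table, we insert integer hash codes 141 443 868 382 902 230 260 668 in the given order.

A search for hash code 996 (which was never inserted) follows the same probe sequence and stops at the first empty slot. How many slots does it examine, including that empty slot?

2

141: h=5 -> slot 5
443: h=1 -> slot 1
868: h=1, probe 1,2 -> slot 2
382: h=8 -> slot 8
902: h=1, probe 1,2,5,10 -> slot 10
230: h=9 -> slot 9
260: h=5, probe 5,6 -> slot 6
668: h=5, probe 5,6,9,14 -> slot 14
Table: [., 443, 868, ., ., 141, 260, ., 382, 230, 902, ., ., ., 668, ., .]
Lookup 996: h=10, probe 10,11 → slot 11 empty, not found.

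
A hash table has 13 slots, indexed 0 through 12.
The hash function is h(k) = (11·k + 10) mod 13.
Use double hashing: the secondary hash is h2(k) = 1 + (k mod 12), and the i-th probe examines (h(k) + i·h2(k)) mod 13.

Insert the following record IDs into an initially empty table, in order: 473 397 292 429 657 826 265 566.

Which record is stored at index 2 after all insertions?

Insert 473: h=0, slot 0 empty → index 0.
Insert 397: h=9, slot 9 empty → index 9.
Insert 292: h=11, slot 11 empty → index 11.
Insert 429: h=10, slot 10 empty → index 10.
Insert 657: h=9, h2=10, slot 9 occupied → index 6.
Insert 826: h=9, h2=11, slot 9 occupied → index 7.
Insert 265: h=0, h2=2, slot 0 occupied → index 2.
Insert 566: h=9, h2=3, slot 9 occupied → index 12.
Table: [473, ∅, 265, ∅, ∅, ∅, 657, 826, ∅, 397, 429, 292, 566]

265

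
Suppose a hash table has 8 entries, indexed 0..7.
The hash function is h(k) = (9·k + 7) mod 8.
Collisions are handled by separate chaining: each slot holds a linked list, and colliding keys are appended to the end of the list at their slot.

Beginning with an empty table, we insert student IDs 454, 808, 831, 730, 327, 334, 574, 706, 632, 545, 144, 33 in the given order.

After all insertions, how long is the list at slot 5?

454 → bucket 5
808 → bucket 7
831 → bucket 6
730 → bucket 1
327 → bucket 6 (collision)
334 → bucket 5 (collision)
574 → bucket 5 (collision)
706 → bucket 1 (collision)
632 → bucket 7 (collision)
545 → bucket 0
144 → bucket 7 (collision)
33 → bucket 0 (collision)
Final buckets:
0: 545 -> 33
1: 730 -> 706
2: -
3: -
4: -
5: 454 -> 334 -> 574
6: 831 -> 327
7: 808 -> 632 -> 144

3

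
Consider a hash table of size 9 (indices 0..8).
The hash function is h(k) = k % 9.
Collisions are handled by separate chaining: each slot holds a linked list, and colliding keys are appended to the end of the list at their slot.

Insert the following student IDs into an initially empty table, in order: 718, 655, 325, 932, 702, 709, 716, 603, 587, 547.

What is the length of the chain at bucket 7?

4

Insert 718: h=7, bucket 7 empty → new chain.
Insert 655: h=7, bucket 7 nonempty → append to chain.
Insert 325: h=1, bucket 1 empty → new chain.
Insert 932: h=5, bucket 5 empty → new chain.
Insert 702: h=0, bucket 0 empty → new chain.
Insert 709: h=7, bucket 7 nonempty → append to chain.
Insert 716: h=5, bucket 5 nonempty → append to chain.
Insert 603: h=0, bucket 0 nonempty → append to chain.
Insert 587: h=2, bucket 2 empty → new chain.
Insert 547: h=7, bucket 7 nonempty → append to chain.
Final buckets:
0: 702 -> 603
1: 325
2: 587
3: ∅
4: ∅
5: 932 -> 716
6: ∅
7: 718 -> 655 -> 709 -> 547
8: ∅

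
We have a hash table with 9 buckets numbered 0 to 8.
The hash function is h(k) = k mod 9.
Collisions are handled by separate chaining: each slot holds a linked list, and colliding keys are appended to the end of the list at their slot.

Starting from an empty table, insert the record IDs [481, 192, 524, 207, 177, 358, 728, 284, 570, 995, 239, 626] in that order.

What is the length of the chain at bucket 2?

Insert 481: h=4, bucket 4 empty → new chain.
Insert 192: h=3, bucket 3 empty → new chain.
Insert 524: h=2, bucket 2 empty → new chain.
Insert 207: h=0, bucket 0 empty → new chain.
Insert 177: h=6, bucket 6 empty → new chain.
Insert 358: h=7, bucket 7 empty → new chain.
Insert 728: h=8, bucket 8 empty → new chain.
Insert 284: h=5, bucket 5 empty → new chain.
Insert 570: h=3, bucket 3 nonempty → append to chain.
Insert 995: h=5, bucket 5 nonempty → append to chain.
Insert 239: h=5, bucket 5 nonempty → append to chain.
Insert 626: h=5, bucket 5 nonempty → append to chain.
Final buckets:
0: 207
1: —
2: 524
3: 192 -> 570
4: 481
5: 284 -> 995 -> 239 -> 626
6: 177
7: 358
8: 728

1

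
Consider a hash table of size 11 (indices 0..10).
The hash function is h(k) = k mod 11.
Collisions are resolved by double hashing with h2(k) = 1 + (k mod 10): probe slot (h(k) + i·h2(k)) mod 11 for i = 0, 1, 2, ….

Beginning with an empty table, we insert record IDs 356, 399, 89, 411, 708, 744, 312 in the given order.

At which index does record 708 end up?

2

Insert 356: h=4, slot 4 empty -> index 4.
Insert 399: h=3, slot 3 empty -> index 3.
Insert 89: h=1, slot 1 empty -> index 1.
Insert 411: h=4, h2=2, slot 4 occupied -> index 6.
Insert 708: h=4, h2=9, slot 4 occupied -> index 2.
Insert 744: h=7, slot 7 empty -> index 7.
Insert 312: h=4, h2=3, slots 4,7 occupied -> index 10.
Table: [., 89, 708, 399, 356, ., 411, 744, ., ., 312]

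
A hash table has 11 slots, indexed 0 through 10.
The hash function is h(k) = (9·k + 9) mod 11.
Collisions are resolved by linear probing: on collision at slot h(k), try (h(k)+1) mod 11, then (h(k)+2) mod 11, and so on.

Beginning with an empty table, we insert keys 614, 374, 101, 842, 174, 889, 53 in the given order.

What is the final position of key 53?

6

614: h=2 -> slot 2
374: h=9 -> slot 9
101: h=5 -> slot 5
842: h=8 -> slot 8
174: h=2, probe 2,3 -> slot 3
889: h=2, probe 2,3,4 -> slot 4
53: h=2, probe 2,3,4,5,6 -> slot 6
Table: [∅, ∅, 614, 174, 889, 101, 53, ∅, 842, 374, ∅]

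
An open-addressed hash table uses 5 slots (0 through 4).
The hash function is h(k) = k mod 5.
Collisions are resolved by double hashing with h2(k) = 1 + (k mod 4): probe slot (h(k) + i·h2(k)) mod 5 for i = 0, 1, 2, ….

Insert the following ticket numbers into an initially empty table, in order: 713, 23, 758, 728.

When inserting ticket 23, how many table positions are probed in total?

2

Insert 713: h=3, slot 3 empty → index 3.
Insert 23: h=3, h2=4, slot 3 occupied → index 2.
Insert 758: h=3, h2=3, slot 3 occupied → index 1.
Insert 728: h=3, h2=1, slot 3 occupied → index 4.
Table: [∅, 758, 23, 713, 728]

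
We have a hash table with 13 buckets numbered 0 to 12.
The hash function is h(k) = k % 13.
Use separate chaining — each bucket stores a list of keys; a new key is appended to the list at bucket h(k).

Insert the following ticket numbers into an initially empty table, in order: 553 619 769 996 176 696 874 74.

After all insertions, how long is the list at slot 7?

Insert 553: h=7, bucket 7 empty → new chain.
Insert 619: h=8, bucket 8 empty → new chain.
Insert 769: h=2, bucket 2 empty → new chain.
Insert 996: h=8, bucket 8 nonempty → append to chain.
Insert 176: h=7, bucket 7 nonempty → append to chain.
Insert 696: h=7, bucket 7 nonempty → append to chain.
Insert 874: h=3, bucket 3 empty → new chain.
Insert 74: h=9, bucket 9 empty → new chain.
Final buckets:
0: ∅
1: ∅
2: 769
3: 874
4: ∅
5: ∅
6: ∅
7: 553 -> 176 -> 696
8: 619 -> 996
9: 74
10: ∅
11: ∅
12: ∅

3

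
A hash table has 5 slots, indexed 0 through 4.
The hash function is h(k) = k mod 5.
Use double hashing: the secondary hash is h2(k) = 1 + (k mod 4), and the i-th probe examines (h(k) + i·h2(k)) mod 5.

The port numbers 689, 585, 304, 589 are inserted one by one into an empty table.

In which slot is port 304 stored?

689 hashes to 4; slot 4 is free → place at 4.
585 hashes to 0; slot 0 is free → place at 0.
304 hashes to 4, h2=1; 4,0 taken → place at 1.
589 hashes to 4, h2=2; 4,1 taken → place at 3.
Table: [585, 304, ., 589, 689]

1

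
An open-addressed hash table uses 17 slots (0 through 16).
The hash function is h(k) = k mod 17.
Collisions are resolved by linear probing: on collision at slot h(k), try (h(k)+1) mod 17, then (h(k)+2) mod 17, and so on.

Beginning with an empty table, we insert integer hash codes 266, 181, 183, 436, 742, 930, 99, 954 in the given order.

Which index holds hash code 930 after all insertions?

266: h=11 -> slot 11
181: h=11, probe 11,12 -> slot 12
183: h=13 -> slot 13
436: h=11, probe 11,12,13,14 -> slot 14
742: h=11, probe 11,12,13,14,15 -> slot 15
930: h=12, probe 12,13,14,15,16 -> slot 16
99: h=14, probe 14,15,16,0 -> slot 0
954: h=2 -> slot 2
Table: [99, ∅, 954, ∅, ∅, ∅, ∅, ∅, ∅, ∅, ∅, 266, 181, 183, 436, 742, 930]

16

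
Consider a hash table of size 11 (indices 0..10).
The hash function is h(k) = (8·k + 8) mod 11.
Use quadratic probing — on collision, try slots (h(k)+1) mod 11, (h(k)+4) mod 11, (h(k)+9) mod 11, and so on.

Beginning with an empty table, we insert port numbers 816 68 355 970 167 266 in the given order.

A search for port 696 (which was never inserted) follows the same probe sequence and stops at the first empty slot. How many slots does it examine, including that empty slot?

4

Insert 816: h=2, slot 2 empty -> index 2.
Insert 68: h=2, slot 2 occupied -> index 3.
Insert 355: h=10, slot 10 empty -> index 10.
Insert 970: h=2, slots 2,3 occupied -> index 6.
Insert 167: h=2, slots 2,3,6 occupied -> index 0.
Insert 266: h=2, slots 2,3,6,0 occupied -> index 7.
Table: [167, ∅, 816, 68, ∅, ∅, 970, 266, ∅, ∅, 355]
Lookup 696: h=10, probe 10,0,3,8 → slot 8 empty, not found.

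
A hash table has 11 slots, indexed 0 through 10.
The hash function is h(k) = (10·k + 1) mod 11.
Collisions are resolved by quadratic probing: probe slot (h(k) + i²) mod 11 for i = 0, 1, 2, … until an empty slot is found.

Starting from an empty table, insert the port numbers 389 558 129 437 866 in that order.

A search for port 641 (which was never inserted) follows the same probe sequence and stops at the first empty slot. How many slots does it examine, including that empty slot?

389: h=8 → slot 8
558: h=4 → slot 4
129: h=4, probe 4,5 → slot 5
437: h=4, probe 4,5,8,2 → slot 2
866: h=4, probe 4,5,8,2,9 → slot 9
Table: [_, _, 437, _, 558, 129, _, _, 389, 866, _]
Lookup 641: h=9, probe 9,10 → slot 10 empty, not found.

2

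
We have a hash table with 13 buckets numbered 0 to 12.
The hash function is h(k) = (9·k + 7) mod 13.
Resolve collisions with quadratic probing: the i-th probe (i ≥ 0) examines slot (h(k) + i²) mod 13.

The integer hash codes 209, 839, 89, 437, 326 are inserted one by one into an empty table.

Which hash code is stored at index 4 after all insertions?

326

Insert 209: h=3, slot 3 empty → index 3.
Insert 839: h=5, slot 5 empty → index 5.
Insert 89: h=2, slot 2 empty → index 2.
Insert 437: h=1, slot 1 empty → index 1.
Insert 326: h=3, slot 3 occupied → index 4.
Table: [-, 437, 89, 209, 326, 839, -, -, -, -, -, -, -]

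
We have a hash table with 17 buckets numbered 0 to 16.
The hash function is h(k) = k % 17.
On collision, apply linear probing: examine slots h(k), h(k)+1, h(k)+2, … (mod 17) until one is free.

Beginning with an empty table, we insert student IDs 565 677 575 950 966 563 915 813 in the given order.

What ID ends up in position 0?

966

565 hashes to 4; slot 4 is free -> place at 4.
677 hashes to 14; slot 14 is free -> place at 14.
575 hashes to 14; 14 taken -> place at 15.
950 hashes to 15; 15 taken -> place at 16.
966 hashes to 14; 14,15,16 taken -> place at 0.
563 hashes to 2; slot 2 is free -> place at 2.
915 hashes to 14; 14,15,16,0 taken -> place at 1.
813 hashes to 14; 14,15,16,0,1,2 taken -> place at 3.
Table: [966, 915, 563, 813, 565, ∅, ∅, ∅, ∅, ∅, ∅, ∅, ∅, ∅, 677, 575, 950]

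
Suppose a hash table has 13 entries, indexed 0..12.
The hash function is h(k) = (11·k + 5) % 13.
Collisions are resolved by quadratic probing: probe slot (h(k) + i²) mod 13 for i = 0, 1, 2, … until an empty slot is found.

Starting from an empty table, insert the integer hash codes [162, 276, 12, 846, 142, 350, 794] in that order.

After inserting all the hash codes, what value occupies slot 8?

142

162 hashes to 6; slot 6 is free → place at 6.
276 hashes to 12; slot 12 is free → place at 12.
12 hashes to 7; slot 7 is free → place at 7.
846 hashes to 3; slot 3 is free → place at 3.
142 hashes to 7; 7 taken → place at 8.
350 hashes to 7; 7,8 taken → place at 11.
794 hashes to 3; 3 taken → place at 4.
Table: [-, -, -, 846, 794, -, 162, 12, 142, -, -, 350, 276]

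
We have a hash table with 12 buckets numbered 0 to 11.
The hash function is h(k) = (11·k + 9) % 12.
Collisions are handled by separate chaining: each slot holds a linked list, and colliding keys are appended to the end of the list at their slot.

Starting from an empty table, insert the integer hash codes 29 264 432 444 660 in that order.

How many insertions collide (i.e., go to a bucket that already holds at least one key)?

29 → bucket 4
264 → bucket 9
432 → bucket 9 (collision)
444 → bucket 9 (collision)
660 → bucket 9 (collision)
Final buckets:
0: .
1: .
2: .
3: .
4: 29
5: .
6: .
7: .
8: .
9: 264 -> 432 -> 444 -> 660
10: .
11: .

3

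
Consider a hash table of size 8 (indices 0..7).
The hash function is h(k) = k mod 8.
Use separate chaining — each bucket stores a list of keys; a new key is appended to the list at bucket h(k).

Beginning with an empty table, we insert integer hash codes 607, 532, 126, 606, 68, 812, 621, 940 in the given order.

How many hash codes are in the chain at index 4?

607 → bucket 7
532 → bucket 4
126 → bucket 6
606 → bucket 6 (collision)
68 → bucket 4 (collision)
812 → bucket 4 (collision)
621 → bucket 5
940 → bucket 4 (collision)
Final buckets:
0: _
1: _
2: _
3: _
4: 532 -> 68 -> 812 -> 940
5: 621
6: 126 -> 606
7: 607

4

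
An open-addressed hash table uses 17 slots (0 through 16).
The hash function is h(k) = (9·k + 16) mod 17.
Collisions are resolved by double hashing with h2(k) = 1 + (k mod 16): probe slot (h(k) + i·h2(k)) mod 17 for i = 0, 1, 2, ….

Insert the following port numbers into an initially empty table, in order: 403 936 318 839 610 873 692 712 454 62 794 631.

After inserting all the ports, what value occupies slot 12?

873

403 hashes to 5; slot 5 is free -> place at 5.
936 hashes to 8; slot 8 is free -> place at 8.
318 hashes to 5, h2=15; 5 taken -> place at 3.
839 hashes to 2; slot 2 is free -> place at 2.
610 hashes to 15; slot 15 is free -> place at 15.
873 hashes to 2, h2=10; 2 taken -> place at 12.
692 hashes to 5, h2=5; 5 taken -> place at 10.
712 hashes to 15, h2=9; 15 taken -> place at 7.
454 hashes to 5, h2=7; 5,12,2 taken -> place at 9.
62 hashes to 13; slot 13 is free -> place at 13.
794 hashes to 5, h2=11; 5 taken -> place at 16.
631 hashes to 0; slot 0 is free -> place at 0.
Table: [631, ., 839, 318, ., 403, ., 712, 936, 454, 692, ., 873, 62, ., 610, 794]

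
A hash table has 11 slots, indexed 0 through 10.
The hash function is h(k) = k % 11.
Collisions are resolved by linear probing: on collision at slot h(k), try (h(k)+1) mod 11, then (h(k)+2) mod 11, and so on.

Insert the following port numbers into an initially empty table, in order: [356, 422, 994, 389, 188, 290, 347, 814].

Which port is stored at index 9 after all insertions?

347

Insert 356: h=4, slot 4 empty -> index 4.
Insert 422: h=4, slot 4 occupied -> index 5.
Insert 994: h=4, slots 4,5 occupied -> index 6.
Insert 389: h=4, slots 4,5,6 occupied -> index 7.
Insert 188: h=1, slot 1 empty -> index 1.
Insert 290: h=4, slots 4,5,6,7 occupied -> index 8.
Insert 347: h=6, slots 6,7,8 occupied -> index 9.
Insert 814: h=0, slot 0 empty -> index 0.
Table: [814, 188, -, -, 356, 422, 994, 389, 290, 347, -]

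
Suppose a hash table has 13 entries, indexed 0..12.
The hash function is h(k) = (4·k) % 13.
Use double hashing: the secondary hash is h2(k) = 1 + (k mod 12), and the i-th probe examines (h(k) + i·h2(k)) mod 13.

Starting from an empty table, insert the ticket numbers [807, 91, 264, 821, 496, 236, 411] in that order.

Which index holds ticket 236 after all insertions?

9

807: h=4 → slot 4
91: h=0 → slot 0
264: h=3 → slot 3
821: h=8 → slot 8
496: h=8, h2=5, probe 8,0,5 → slot 5
236: h=8, h2=9, probe 8,4,0,9 → slot 9
411: h=6 → slot 6
Table: [91, —, —, 264, 807, 496, 411, —, 821, 236, —, —, —]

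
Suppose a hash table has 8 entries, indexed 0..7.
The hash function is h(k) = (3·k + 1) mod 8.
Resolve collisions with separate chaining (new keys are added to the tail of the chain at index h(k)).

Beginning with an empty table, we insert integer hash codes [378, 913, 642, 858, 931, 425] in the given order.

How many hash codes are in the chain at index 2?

1

Insert 378: h=7, bucket 7 empty -> new chain.
Insert 913: h=4, bucket 4 empty -> new chain.
Insert 642: h=7, bucket 7 nonempty -> append to chain.
Insert 858: h=7, bucket 7 nonempty -> append to chain.
Insert 931: h=2, bucket 2 empty -> new chain.
Insert 425: h=4, bucket 4 nonempty -> append to chain.
Final buckets:
0: -
1: -
2: 931
3: -
4: 913 -> 425
5: -
6: -
7: 378 -> 642 -> 858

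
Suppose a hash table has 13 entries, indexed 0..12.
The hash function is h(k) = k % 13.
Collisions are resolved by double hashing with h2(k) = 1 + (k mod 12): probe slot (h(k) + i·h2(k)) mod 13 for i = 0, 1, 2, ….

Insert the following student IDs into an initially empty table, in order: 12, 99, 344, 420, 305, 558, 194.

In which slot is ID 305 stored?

12 hashes to 12; slot 12 is free → place at 12.
99 hashes to 8; slot 8 is free → place at 8.
344 hashes to 6; slot 6 is free → place at 6.
420 hashes to 4; slot 4 is free → place at 4.
305 hashes to 6, h2=6; 6,12 taken → place at 5.
558 hashes to 12, h2=7; 12,6 taken → place at 0.
194 hashes to 12, h2=3; 12 taken → place at 2.
Table: [558, ., 194, ., 420, 305, 344, ., 99, ., ., ., 12]

5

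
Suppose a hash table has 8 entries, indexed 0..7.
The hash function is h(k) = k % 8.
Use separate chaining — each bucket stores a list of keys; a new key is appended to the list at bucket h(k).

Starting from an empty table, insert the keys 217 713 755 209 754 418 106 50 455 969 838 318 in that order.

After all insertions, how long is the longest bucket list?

4

217 → bucket 1
713 → bucket 1 (collision)
755 → bucket 3
209 → bucket 1 (collision)
754 → bucket 2
418 → bucket 2 (collision)
106 → bucket 2 (collision)
50 → bucket 2 (collision)
455 → bucket 7
969 → bucket 1 (collision)
838 → bucket 6
318 → bucket 6 (collision)
Final buckets:
0: ∅
1: 217 -> 713 -> 209 -> 969
2: 754 -> 418 -> 106 -> 50
3: 755
4: ∅
5: ∅
6: 838 -> 318
7: 455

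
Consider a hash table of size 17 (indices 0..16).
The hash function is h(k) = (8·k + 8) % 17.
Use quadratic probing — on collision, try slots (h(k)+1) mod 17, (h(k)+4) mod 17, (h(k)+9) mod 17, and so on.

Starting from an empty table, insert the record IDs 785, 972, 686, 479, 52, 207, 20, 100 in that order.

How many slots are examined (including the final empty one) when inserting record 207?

Insert 785: h=15, slot 15 empty => index 15.
Insert 972: h=15, slot 15 occupied => index 16.
Insert 686: h=5, slot 5 empty => index 5.
Insert 479: h=15, slots 15,16 occupied => index 2.
Insert 52: h=16, slot 16 occupied => index 0.
Insert 207: h=15, slots 15,16,2 occupied => index 7.
Insert 20: h=15, slots 15,16,2,7 occupied => index 14.
Insert 100: h=9, slot 9 empty => index 9.
Table: [52, ., 479, ., ., 686, ., 207, ., 100, ., ., ., ., 20, 785, 972]

4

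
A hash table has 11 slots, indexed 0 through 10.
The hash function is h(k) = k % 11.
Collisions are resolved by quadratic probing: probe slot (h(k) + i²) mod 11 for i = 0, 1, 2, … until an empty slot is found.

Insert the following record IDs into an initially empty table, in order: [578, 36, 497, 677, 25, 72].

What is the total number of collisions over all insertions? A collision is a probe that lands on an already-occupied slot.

578 hashes to 6; slot 6 is free => place at 6.
36 hashes to 3; slot 3 is free => place at 3.
497 hashes to 2; slot 2 is free => place at 2.
677 hashes to 6; 6 taken => place at 7.
25 hashes to 3; 3 taken => place at 4.
72 hashes to 6; 6,7 taken => place at 10.
Table: [—, —, 497, 36, 25, —, 578, 677, —, —, 72]

4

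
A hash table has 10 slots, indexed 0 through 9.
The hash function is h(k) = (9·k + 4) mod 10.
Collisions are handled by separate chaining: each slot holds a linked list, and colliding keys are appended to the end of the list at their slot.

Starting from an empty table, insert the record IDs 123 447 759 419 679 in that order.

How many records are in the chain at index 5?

123 → bucket 1
447 → bucket 7
759 → bucket 5
419 → bucket 5 (collision)
679 → bucket 5 (collision)
Final buckets:
0: -
1: 123
2: -
3: -
4: -
5: 759 -> 419 -> 679
6: -
7: 447
8: -
9: -

3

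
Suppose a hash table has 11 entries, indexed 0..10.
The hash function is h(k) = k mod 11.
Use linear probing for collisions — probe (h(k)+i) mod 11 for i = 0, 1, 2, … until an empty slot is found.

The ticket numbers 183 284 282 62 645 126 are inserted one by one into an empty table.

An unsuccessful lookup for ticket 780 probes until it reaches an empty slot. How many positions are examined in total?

183 hashes to 7; slot 7 is free → place at 7.
284 hashes to 9; slot 9 is free → place at 9.
282 hashes to 7; 7 taken → place at 8.
62 hashes to 7; 7,8,9 taken → place at 10.
645 hashes to 7; 7,8,9,10 taken → place at 0.
126 hashes to 5; slot 5 is free → place at 5.
Table: [645, ., ., ., ., 126, ., 183, 282, 284, 62]
Lookup 780: h=10, probe 10,0,1 → slot 1 empty, not found.

3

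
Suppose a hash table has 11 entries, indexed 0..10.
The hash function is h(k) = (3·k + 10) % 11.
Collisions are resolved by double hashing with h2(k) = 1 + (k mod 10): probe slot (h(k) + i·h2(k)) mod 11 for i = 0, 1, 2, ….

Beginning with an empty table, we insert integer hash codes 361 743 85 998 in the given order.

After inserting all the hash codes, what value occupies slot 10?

Insert 361: h=4, slot 4 empty -> index 4.
Insert 743: h=6, slot 6 empty -> index 6.
Insert 85: h=1, slot 1 empty -> index 1.
Insert 998: h=1, h2=9, slot 1 occupied -> index 10.
Table: [., 85, ., ., 361, ., 743, ., ., ., 998]

998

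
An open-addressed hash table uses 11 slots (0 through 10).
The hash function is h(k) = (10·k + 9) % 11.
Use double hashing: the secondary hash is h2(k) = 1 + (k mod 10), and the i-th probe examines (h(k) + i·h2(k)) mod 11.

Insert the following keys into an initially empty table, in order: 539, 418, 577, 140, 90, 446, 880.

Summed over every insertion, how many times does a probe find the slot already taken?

3

539: h=9 → slot 9
418: h=9, h2=9, probe 9,7 → slot 7
577: h=4 → slot 4
140: h=1 → slot 1
90: h=7, h2=1, probe 7,8 → slot 8
446: h=3 → slot 3
880: h=9, h2=1, probe 9,10 → slot 10
Table: [-, 140, -, 446, 577, -, -, 418, 90, 539, 880]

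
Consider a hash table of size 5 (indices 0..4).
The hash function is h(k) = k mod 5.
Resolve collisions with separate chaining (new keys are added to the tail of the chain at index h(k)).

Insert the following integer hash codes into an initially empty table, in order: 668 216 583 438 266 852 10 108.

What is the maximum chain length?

668 -> bucket 3
216 -> bucket 1
583 -> bucket 3 (collision)
438 -> bucket 3 (collision)
266 -> bucket 1 (collision)
852 -> bucket 2
10 -> bucket 0
108 -> bucket 3 (collision)
Final buckets:
0: 10
1: 216 -> 266
2: 852
3: 668 -> 583 -> 438 -> 108
4: _

4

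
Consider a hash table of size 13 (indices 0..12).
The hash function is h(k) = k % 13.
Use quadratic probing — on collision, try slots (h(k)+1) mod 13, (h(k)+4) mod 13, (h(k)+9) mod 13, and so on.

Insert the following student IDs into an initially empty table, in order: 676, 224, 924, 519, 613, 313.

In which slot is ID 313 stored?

5

676: h=0 → slot 0
224: h=3 → slot 3
924: h=1 → slot 1
519: h=12 → slot 12
613: h=2 → slot 2
313: h=1, probe 1,2,5 → slot 5
Table: [676, 924, 613, 224, -, 313, -, -, -, -, -, -, 519]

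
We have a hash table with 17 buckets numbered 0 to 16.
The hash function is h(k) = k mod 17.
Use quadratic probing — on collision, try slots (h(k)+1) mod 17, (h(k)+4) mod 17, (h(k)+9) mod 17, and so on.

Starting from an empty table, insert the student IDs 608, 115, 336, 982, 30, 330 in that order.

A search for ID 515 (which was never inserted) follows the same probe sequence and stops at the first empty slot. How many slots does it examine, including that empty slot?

2

Insert 608: h=13, slot 13 empty => index 13.
Insert 115: h=13, slot 13 occupied => index 14.
Insert 336: h=13, slots 13,14 occupied => index 0.
Insert 982: h=13, slots 13,14,0 occupied => index 5.
Insert 30: h=13, slots 13,14,0,5 occupied => index 12.
Insert 330: h=7, slot 7 empty => index 7.
Table: [336, -, -, -, -, 982, -, 330, -, -, -, -, 30, 608, 115, -, -]
Lookup 515: h=5, probe 5,6 → slot 6 empty, not found.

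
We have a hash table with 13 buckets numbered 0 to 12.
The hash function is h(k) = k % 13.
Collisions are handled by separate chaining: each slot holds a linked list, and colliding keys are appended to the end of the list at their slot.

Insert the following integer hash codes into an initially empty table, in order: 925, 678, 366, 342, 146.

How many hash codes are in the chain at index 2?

Insert 925: h=2, bucket 2 empty → new chain.
Insert 678: h=2, bucket 2 nonempty → append to chain.
Insert 366: h=2, bucket 2 nonempty → append to chain.
Insert 342: h=4, bucket 4 empty → new chain.
Insert 146: h=3, bucket 3 empty → new chain.
Final buckets:
0: —
1: —
2: 925 -> 678 -> 366
3: 146
4: 342
5: —
6: —
7: —
8: —
9: —
10: —
11: —
12: —

3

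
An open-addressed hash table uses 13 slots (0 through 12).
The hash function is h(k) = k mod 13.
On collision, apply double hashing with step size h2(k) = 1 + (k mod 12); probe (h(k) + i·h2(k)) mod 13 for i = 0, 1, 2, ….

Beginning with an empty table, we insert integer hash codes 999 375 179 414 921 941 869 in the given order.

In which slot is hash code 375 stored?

Insert 999: h=11, slot 11 empty => index 11.
Insert 375: h=11, h2=4, slot 11 occupied => index 2.
Insert 179: h=10, slot 10 empty => index 10.
Insert 414: h=11, h2=7, slot 11 occupied => index 5.
Insert 921: h=11, h2=10, slot 11 occupied => index 8.
Insert 941: h=5, h2=6, slots 5,11 occupied => index 4.
Insert 869: h=11, h2=6, slots 11,4,10 occupied => index 3.
Table: [., ., 375, 869, 941, 414, ., ., 921, ., 179, 999, .]

2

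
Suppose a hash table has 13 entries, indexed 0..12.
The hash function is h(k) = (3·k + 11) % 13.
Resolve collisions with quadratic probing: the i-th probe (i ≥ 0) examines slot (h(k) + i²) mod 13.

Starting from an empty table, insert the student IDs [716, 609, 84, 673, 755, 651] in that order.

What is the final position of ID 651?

716 hashes to 1; slot 1 is free -> place at 1.
609 hashes to 5; slot 5 is free -> place at 5.
84 hashes to 3; slot 3 is free -> place at 3.
673 hashes to 2; slot 2 is free -> place at 2.
755 hashes to 1; 1,2,5 taken -> place at 10.
651 hashes to 1; 1,2,5,10 taken -> place at 4.
Table: [∅, 716, 673, 84, 651, 609, ∅, ∅, ∅, ∅, 755, ∅, ∅]

4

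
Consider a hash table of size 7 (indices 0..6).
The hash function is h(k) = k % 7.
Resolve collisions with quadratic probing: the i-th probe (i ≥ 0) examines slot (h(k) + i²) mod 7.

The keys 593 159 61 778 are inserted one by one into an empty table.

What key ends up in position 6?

593 hashes to 5; slot 5 is free -> place at 5.
159 hashes to 5; 5 taken -> place at 6.
61 hashes to 5; 5,6 taken -> place at 2.
778 hashes to 1; slot 1 is free -> place at 1.
Table: [—, 778, 61, —, —, 593, 159]

159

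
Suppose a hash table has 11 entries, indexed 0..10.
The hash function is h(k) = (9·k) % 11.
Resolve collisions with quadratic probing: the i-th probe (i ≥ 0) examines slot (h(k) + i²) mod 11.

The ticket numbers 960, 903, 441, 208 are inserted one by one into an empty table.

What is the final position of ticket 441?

960 hashes to 5; slot 5 is free => place at 5.
903 hashes to 9; slot 9 is free => place at 9.
441 hashes to 9; 9 taken => place at 10.
208 hashes to 2; slot 2 is free => place at 2.
Table: [∅, ∅, 208, ∅, ∅, 960, ∅, ∅, ∅, 903, 441]

10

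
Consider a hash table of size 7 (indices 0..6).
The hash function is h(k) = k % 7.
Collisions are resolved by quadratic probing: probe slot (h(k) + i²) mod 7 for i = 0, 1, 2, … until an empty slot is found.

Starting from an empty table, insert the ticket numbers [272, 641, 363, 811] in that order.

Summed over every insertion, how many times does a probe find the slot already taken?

3

272 hashes to 6; slot 6 is free → place at 6.
641 hashes to 4; slot 4 is free → place at 4.
363 hashes to 6; 6 taken → place at 0.
811 hashes to 6; 6,0 taken → place at 3.
Table: [363, -, -, 811, 641, -, 272]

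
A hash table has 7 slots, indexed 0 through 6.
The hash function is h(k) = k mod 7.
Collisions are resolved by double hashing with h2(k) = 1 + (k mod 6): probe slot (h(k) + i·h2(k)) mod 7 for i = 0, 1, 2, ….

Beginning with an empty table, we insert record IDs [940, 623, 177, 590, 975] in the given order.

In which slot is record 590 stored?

5

940 hashes to 2; slot 2 is free -> place at 2.
623 hashes to 0; slot 0 is free -> place at 0.
177 hashes to 2, h2=4; 2 taken -> place at 6.
590 hashes to 2, h2=3; 2 taken -> place at 5.
975 hashes to 2, h2=4; 2,6 taken -> place at 3.
Table: [623, _, 940, 975, _, 590, 177]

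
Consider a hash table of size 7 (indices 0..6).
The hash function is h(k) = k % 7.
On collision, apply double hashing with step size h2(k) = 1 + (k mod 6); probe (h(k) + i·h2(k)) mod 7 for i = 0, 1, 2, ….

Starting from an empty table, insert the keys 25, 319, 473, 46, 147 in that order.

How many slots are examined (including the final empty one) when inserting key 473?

25 hashes to 4; slot 4 is free → place at 4.
319 hashes to 4, h2=2; 4 taken → place at 6.
473 hashes to 4, h2=6; 4 taken → place at 3.
46 hashes to 4, h2=5; 4 taken → place at 2.
147 hashes to 0; slot 0 is free → place at 0.
Table: [147, —, 46, 473, 25, —, 319]

2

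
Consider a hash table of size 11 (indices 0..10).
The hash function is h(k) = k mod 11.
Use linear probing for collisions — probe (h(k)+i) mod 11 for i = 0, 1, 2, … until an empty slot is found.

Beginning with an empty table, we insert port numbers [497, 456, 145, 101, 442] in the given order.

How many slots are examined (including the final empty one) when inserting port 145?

2

497: h=2 → slot 2
456: h=5 → slot 5
145: h=2, probe 2,3 → slot 3
101: h=2, probe 2,3,4 → slot 4
442: h=2, probe 2,3,4,5,6 → slot 6
Table: [., ., 497, 145, 101, 456, 442, ., ., ., .]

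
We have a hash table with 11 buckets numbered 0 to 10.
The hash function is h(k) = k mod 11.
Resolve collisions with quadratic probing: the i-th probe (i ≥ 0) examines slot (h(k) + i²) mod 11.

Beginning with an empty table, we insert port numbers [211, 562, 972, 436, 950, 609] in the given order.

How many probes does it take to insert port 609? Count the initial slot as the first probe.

3

Insert 211: h=2, slot 2 empty -> index 2.
Insert 562: h=1, slot 1 empty -> index 1.
Insert 972: h=4, slot 4 empty -> index 4.
Insert 436: h=7, slot 7 empty -> index 7.
Insert 950: h=4, slot 4 occupied -> index 5.
Insert 609: h=4, slots 4,5 occupied -> index 8.
Table: [—, 562, 211, —, 972, 950, —, 436, 609, —, —]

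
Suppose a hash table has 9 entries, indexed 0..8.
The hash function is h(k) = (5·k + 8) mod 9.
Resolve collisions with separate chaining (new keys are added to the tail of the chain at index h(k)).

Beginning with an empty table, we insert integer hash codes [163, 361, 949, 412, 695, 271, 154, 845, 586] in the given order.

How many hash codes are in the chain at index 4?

Insert 163: h=4, bucket 4 empty → new chain.
Insert 361: h=4, bucket 4 nonempty → append to chain.
Insert 949: h=1, bucket 1 empty → new chain.
Insert 412: h=7, bucket 7 empty → new chain.
Insert 695: h=0, bucket 0 empty → new chain.
Insert 271: h=4, bucket 4 nonempty → append to chain.
Insert 154: h=4, bucket 4 nonempty → append to chain.
Insert 845: h=3, bucket 3 empty → new chain.
Insert 586: h=4, bucket 4 nonempty → append to chain.
Final buckets:
0: 695
1: 949
2: _
3: 845
4: 163 -> 361 -> 271 -> 154 -> 586
5: _
6: _
7: 412
8: _

5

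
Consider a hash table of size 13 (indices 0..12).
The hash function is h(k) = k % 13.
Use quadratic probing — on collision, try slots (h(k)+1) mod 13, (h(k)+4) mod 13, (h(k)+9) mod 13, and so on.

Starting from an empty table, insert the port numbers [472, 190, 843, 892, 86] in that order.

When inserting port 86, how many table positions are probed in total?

3

Insert 472: h=4, slot 4 empty -> index 4.
Insert 190: h=8, slot 8 empty -> index 8.
Insert 843: h=11, slot 11 empty -> index 11.
Insert 892: h=8, slot 8 occupied -> index 9.
Insert 86: h=8, slots 8,9 occupied -> index 12.
Table: [∅, ∅, ∅, ∅, 472, ∅, ∅, ∅, 190, 892, ∅, 843, 86]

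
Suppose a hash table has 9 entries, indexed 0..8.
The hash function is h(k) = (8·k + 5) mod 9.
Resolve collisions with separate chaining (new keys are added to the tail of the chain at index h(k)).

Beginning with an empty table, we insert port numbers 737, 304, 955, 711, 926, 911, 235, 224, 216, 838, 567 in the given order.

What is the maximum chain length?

737 -> bucket 6
304 -> bucket 7
955 -> bucket 4
711 -> bucket 5
926 -> bucket 6 (collision)
911 -> bucket 3
235 -> bucket 4 (collision)
224 -> bucket 6 (collision)
216 -> bucket 5 (collision)
838 -> bucket 4 (collision)
567 -> bucket 5 (collision)
Final buckets:
0: -
1: -
2: -
3: 911
4: 955 -> 235 -> 838
5: 711 -> 216 -> 567
6: 737 -> 926 -> 224
7: 304
8: -

3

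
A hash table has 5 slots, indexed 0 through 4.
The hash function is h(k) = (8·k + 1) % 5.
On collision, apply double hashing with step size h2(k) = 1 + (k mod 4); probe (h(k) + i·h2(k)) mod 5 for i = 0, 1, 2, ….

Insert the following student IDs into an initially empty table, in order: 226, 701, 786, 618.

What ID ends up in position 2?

Insert 226: h=4, slot 4 empty → index 4.
Insert 701: h=4, h2=2, slot 4 occupied → index 1.
Insert 786: h=4, h2=3, slot 4 occupied → index 2.
Insert 618: h=0, slot 0 empty → index 0.
Table: [618, 701, 786, ., 226]

786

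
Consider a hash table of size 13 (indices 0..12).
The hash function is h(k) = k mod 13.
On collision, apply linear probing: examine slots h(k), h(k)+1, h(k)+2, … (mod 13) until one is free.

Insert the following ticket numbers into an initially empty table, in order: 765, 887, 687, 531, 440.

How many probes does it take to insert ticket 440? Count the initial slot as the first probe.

4

765 hashes to 11; slot 11 is free -> place at 11.
887 hashes to 3; slot 3 is free -> place at 3.
687 hashes to 11; 11 taken -> place at 12.
531 hashes to 11; 11,12 taken -> place at 0.
440 hashes to 11; 11,12,0 taken -> place at 1.
Table: [531, 440, ∅, 887, ∅, ∅, ∅, ∅, ∅, ∅, ∅, 765, 687]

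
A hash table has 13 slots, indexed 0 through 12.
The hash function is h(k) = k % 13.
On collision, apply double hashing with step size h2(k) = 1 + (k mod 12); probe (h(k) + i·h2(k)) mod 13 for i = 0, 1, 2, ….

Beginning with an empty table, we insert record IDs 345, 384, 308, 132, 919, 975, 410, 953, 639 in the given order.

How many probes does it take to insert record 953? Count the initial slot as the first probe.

3

345: h=7 → slot 7
384: h=7, h2=1, probe 7,8 → slot 8
308: h=9 → slot 9
132: h=2 → slot 2
919: h=9, h2=8, probe 9,4 → slot 4
975: h=0 → slot 0
410: h=7, h2=3, probe 7,10 → slot 10
953: h=4, h2=6, probe 4,10,3 → slot 3
639: h=2, h2=4, probe 2,6 → slot 6
Table: [975, —, 132, 953, 919, —, 639, 345, 384, 308, 410, —, —]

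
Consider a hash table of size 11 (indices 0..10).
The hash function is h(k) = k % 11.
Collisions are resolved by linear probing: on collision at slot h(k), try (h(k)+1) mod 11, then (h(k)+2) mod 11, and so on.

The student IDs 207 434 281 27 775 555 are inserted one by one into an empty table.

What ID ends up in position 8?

207: h=9 -> slot 9
434: h=5 -> slot 5
281: h=6 -> slot 6
27: h=5, probe 5,6,7 -> slot 7
775: h=5, probe 5,6,7,8 -> slot 8
555: h=5, probe 5,6,7,8,9,10 -> slot 10
Table: [-, -, -, -, -, 434, 281, 27, 775, 207, 555]

775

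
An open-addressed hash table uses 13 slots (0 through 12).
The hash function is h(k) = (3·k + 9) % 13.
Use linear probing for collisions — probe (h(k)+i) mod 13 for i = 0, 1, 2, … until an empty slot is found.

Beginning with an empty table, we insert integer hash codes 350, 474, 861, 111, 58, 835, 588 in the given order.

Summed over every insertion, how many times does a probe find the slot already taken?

350 hashes to 6; slot 6 is free → place at 6.
474 hashes to 1; slot 1 is free → place at 1.
861 hashes to 5; slot 5 is free → place at 5.
111 hashes to 4; slot 4 is free → place at 4.
58 hashes to 1; 1 taken → place at 2.
835 hashes to 5; 5,6 taken → place at 7.
588 hashes to 5; 5,6,7 taken → place at 8.
Table: [_, 474, 58, _, 111, 861, 350, 835, 588, _, _, _, _]

6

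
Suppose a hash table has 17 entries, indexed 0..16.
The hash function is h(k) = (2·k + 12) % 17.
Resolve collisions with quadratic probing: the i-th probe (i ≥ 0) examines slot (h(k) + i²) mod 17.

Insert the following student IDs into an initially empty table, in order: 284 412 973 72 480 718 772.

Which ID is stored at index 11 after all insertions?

718

284 hashes to 2; slot 2 is free => place at 2.
412 hashes to 3; slot 3 is free => place at 3.
973 hashes to 3; 3 taken => place at 4.
72 hashes to 3; 3,4 taken => place at 7.
480 hashes to 3; 3,4,7 taken => place at 12.
718 hashes to 3; 3,4,7,12,2 taken => place at 11.
772 hashes to 9; slot 9 is free => place at 9.
Table: [—, —, 284, 412, 973, —, —, 72, —, 772, —, 718, 480, —, —, —, —]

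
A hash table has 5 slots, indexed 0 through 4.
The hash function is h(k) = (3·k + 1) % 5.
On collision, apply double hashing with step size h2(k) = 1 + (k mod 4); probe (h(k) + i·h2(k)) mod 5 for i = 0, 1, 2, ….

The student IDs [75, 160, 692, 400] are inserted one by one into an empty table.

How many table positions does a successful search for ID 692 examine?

2

Insert 75: h=1, slot 1 empty -> index 1.
Insert 160: h=1, h2=1, slot 1 occupied -> index 2.
Insert 692: h=2, h2=1, slot 2 occupied -> index 3.
Insert 400: h=1, h2=1, slots 1,2,3 occupied -> index 4.
Table: [., 75, 160, 692, 400]
Lookup 692: h=2, h2=1, probe 2,3 → found at 3.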